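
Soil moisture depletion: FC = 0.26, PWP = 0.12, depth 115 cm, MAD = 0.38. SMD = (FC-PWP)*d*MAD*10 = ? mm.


SMD = (FC - PWP) * d * MAD * 10
SMD = (0.26 - 0.12) * 115 * 0.38 * 10
SMD = 0.1400 * 115 * 0.38 * 10

61.1800 mm


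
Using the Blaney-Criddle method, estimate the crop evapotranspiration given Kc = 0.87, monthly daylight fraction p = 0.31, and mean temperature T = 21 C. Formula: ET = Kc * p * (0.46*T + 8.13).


ET = Kc * p * (0.46*T + 8.13)
ET = 0.87 * 0.31 * (0.46*21 + 8.13)
ET = 0.87 * 0.31 * 17.7900

4.7980 mm/day


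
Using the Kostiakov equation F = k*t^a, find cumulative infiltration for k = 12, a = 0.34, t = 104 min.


F = k * t^a = 12 * 104^0.34
F = 12 * 4.850554

58.2066 mm


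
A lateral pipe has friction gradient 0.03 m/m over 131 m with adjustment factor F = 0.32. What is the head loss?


hf = J * L * F = 0.03 * 131 * 0.32 = 1.2576 m

1.2576 m


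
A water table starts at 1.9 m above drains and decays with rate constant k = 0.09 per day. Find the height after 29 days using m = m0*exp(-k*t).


m = m0 * exp(-k*t)
m = 1.9 * exp(-0.09 * 29)
m = 1.9 * exp(-2.6100)

0.1397 m


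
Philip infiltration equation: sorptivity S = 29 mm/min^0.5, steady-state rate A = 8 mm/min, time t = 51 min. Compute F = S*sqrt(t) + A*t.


F = S*sqrt(t) + A*t
F = 29*sqrt(51) + 8*51
F = 29*7.141428 + 408

615.1014 mm


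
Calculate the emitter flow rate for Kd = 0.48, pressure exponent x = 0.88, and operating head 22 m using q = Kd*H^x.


q = Kd * H^x = 0.48 * 22^0.88 = 0.48 * 15.182104

7.2874 L/h


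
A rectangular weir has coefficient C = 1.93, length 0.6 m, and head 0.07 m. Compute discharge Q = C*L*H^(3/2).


Q = C * L * H^(3/2) = 1.93 * 0.6 * 0.07^1.5 = 1.93 * 0.6 * 0.018520

0.0214 m^3/s


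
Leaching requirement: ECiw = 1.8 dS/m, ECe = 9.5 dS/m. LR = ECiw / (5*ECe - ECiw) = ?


LR = ECiw / (5*ECe - ECiw)
LR = 1.8 / (5*9.5 - 1.8)
LR = 1.8 / 45.7000

0.0394


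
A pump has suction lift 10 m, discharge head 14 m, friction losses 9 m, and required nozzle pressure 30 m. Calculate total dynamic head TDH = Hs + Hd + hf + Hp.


TDH = Hs + Hd + hf + Hp = 10 + 14 + 9 + 30 = 63

63 m


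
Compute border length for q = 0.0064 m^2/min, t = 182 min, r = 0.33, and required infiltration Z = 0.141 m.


L = q*t/((1+r)*Z)
L = 0.0064*182/((1+0.33)*0.141)
L = 1.1648/0.18753

6.2113 m


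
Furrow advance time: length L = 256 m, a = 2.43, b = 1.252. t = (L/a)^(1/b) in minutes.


t = (L/a)^(1/b)
t = (256/2.43)^(1/1.252)
t = 105.349794^(1/1.252)

41.2593 min


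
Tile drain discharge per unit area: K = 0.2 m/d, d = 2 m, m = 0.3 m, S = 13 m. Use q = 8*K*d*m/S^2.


q = 8*K*d*m/S^2
q = 8*0.2*2*0.3/13^2
q = 0.9600 / 169

0.0057 m/d


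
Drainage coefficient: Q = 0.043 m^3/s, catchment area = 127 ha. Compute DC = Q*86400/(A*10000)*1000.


DC = Q * 86400 / (A * 10000) * 1000
DC = 0.043 * 86400 / (127 * 10000) * 1000
DC = 3715200.0000 / 1270000

2.9254 mm/day


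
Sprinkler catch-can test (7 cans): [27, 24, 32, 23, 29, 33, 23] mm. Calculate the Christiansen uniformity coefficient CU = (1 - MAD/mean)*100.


mean = 27.285714 mm
MAD = 3.469388 mm
CU = (1 - 3.469388/27.285714)*100

87.2850 %


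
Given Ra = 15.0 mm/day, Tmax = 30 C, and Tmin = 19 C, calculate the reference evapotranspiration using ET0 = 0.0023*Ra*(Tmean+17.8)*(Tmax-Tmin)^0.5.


Tmean = (Tmax + Tmin)/2 = (30 + 19)/2 = 24.5
ET0 = 0.0023 * 15.0 * (24.5 + 17.8) * sqrt(30 - 19)
ET0 = 0.0023 * 15.0 * 42.3 * 3.316625

4.8401 mm/day


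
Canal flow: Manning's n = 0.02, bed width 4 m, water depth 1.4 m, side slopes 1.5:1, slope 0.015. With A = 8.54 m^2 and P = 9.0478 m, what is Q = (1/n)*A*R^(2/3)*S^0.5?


R = A/P = 8.54/9.0478 = 0.943876
Q = (1/0.02) * 8.54 * 0.943876^(2/3) * 0.015^0.5

50.3211 m^3/s


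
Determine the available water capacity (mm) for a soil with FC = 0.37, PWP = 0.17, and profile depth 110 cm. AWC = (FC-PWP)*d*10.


AWC = (FC - PWP) * d * 10
AWC = (0.37 - 0.17) * 110 * 10
AWC = 0.2000 * 110 * 10

220.0000 mm


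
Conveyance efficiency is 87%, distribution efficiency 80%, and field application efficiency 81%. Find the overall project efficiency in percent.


Ec = 0.87, Eb = 0.8, Ea = 0.81
E = 0.87 * 0.8 * 0.81 * 100 = 56.3760%

56.3760 %


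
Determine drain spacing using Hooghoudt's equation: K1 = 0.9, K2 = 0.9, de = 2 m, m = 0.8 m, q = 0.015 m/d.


S^2 = 8*K2*de*m/q + 4*K1*m^2/q
S^2 = 8*0.9*2*0.8/0.015 + 4*0.9*0.8^2/0.015
S = sqrt(921.6000)

30.3579 m


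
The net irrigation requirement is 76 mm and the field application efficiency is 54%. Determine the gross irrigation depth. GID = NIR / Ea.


Ea = 54% = 0.54
GID = NIR / Ea = 76 / 0.54 = 140.7407 mm

140.7407 mm


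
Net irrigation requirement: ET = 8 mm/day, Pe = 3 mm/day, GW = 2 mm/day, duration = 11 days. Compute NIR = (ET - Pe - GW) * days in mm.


Daily deficit = ET - Pe - GW = 8 - 3 - 2 = 3 mm/day
NIR = 3 * 11 = 33 mm

33.0000 mm


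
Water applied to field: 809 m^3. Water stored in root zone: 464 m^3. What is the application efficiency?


Ea = V_root / V_field * 100 = 464 / 809 * 100 = 57.3548%

57.3548 %


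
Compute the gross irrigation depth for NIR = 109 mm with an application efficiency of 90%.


Ea = 90% = 0.9
GID = NIR / Ea = 109 / 0.9 = 121.1111 mm

121.1111 mm


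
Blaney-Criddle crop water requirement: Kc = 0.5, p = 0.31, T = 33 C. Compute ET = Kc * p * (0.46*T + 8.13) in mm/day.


ET = Kc * p * (0.46*T + 8.13)
ET = 0.5 * 0.31 * (0.46*33 + 8.13)
ET = 0.5 * 0.31 * 23.3100

3.6131 mm/day


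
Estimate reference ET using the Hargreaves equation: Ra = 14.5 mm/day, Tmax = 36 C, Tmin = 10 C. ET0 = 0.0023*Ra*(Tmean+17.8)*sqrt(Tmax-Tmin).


Tmean = (Tmax + Tmin)/2 = (36 + 10)/2 = 23.0
ET0 = 0.0023 * 14.5 * (23.0 + 17.8) * sqrt(36 - 10)
ET0 = 0.0023 * 14.5 * 40.8 * 5.099020

6.9381 mm/day


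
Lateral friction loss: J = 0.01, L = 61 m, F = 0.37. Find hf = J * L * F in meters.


hf = J * L * F = 0.01 * 61 * 0.37 = 0.2257 m

0.2257 m


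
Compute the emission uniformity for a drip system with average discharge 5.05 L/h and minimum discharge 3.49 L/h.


EU = (q_min/q_avg)*100 = (3.49/5.05)*100 = 69.1089%

69.1089 %


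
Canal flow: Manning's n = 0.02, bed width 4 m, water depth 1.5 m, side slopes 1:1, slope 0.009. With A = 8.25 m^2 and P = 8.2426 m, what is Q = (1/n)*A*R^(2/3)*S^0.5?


R = A/P = 8.25/8.2426 = 1.000898
Q = (1/0.02) * 8.25 * 1.000898^(2/3) * 0.009^0.5

39.1566 m^3/s


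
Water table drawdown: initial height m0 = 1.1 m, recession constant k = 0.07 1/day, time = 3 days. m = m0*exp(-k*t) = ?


m = m0 * exp(-k*t)
m = 1.1 * exp(-0.07 * 3)
m = 1.1 * exp(-0.2100)

0.8916 m


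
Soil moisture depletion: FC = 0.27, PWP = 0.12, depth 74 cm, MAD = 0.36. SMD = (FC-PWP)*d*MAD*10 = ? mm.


SMD = (FC - PWP) * d * MAD * 10
SMD = (0.27 - 0.12) * 74 * 0.36 * 10
SMD = 0.1500 * 74 * 0.36 * 10

39.9600 mm


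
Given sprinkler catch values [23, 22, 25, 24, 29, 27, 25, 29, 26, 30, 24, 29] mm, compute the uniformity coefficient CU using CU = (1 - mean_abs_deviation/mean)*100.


mean = 26.083333 mm
MAD = 2.263889 mm
CU = (1 - 2.263889/26.083333)*100

91.3206 %


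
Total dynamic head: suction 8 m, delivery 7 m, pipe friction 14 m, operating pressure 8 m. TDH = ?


TDH = Hs + Hd + hf + Hp = 8 + 7 + 14 + 8 = 37

37 m


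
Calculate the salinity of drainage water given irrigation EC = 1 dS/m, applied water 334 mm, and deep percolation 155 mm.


EC_dw = EC_iw * D_iw / D_dw
EC_dw = 1 * 334 / 155
EC_dw = 334 / 155

2.1548 dS/m


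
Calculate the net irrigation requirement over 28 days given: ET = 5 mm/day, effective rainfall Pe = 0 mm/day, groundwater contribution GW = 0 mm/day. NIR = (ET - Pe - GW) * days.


Daily deficit = ET - Pe - GW = 5 - 0 - 0 = 5 mm/day
NIR = 5 * 28 = 140 mm

140.0000 mm


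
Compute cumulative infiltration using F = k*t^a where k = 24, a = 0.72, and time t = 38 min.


F = k * t^a = 24 * 38^0.72
F = 24 * 13.722846

329.3483 mm


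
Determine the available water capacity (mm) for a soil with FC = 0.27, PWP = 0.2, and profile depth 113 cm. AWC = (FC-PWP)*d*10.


AWC = (FC - PWP) * d * 10
AWC = (0.27 - 0.2) * 113 * 10
AWC = 0.0700 * 113 * 10

79.1000 mm


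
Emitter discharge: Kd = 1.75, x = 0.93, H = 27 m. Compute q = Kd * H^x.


q = Kd * H^x = 1.75 * 27^0.93 = 1.75 * 21.437212

37.5151 L/h


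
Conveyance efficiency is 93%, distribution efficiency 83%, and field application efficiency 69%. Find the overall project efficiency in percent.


Ec = 0.93, Eb = 0.83, Ea = 0.69
E = 0.93 * 0.83 * 0.69 * 100 = 53.2611%

53.2611 %


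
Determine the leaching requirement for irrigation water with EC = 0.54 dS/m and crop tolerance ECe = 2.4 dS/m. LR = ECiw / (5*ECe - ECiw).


LR = ECiw / (5*ECe - ECiw)
LR = 0.54 / (5*2.4 - 0.54)
LR = 0.54 / 11.4600

0.0471


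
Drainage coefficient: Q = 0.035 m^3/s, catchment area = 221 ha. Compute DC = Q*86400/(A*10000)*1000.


DC = Q * 86400 / (A * 10000) * 1000
DC = 0.035 * 86400 / (221 * 10000) * 1000
DC = 3024000.0000 / 2210000

1.3683 mm/day


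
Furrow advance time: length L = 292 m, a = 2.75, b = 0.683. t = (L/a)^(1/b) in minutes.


t = (L/a)^(1/b)
t = (292/2.75)^(1/0.683)
t = 106.181818^(1/0.683)

925.5470 min


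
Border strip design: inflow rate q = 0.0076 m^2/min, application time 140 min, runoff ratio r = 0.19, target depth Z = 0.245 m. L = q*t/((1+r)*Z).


L = q*t/((1+r)*Z)
L = 0.0076*140/((1+0.19)*0.245)
L = 1.064/0.29155

3.6495 m


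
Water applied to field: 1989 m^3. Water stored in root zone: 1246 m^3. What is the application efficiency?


Ea = V_root / V_field * 100 = 1246 / 1989 * 100 = 62.6445%

62.6445 %


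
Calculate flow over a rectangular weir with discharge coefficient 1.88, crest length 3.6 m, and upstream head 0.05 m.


Q = C * L * H^(3/2) = 1.88 * 3.6 * 0.05^1.5 = 1.88 * 3.6 * 0.011180

0.0757 m^3/s


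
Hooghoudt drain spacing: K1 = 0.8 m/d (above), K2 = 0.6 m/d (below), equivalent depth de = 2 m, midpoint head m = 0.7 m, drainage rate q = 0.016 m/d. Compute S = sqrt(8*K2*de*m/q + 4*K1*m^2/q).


S^2 = 8*K2*de*m/q + 4*K1*m^2/q
S^2 = 8*0.6*2*0.7/0.016 + 4*0.8*0.7^2/0.016
S = sqrt(518.0000)

22.7596 m


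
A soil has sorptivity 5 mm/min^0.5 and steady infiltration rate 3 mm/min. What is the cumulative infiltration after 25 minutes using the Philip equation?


F = S*sqrt(t) + A*t
F = 5*sqrt(25) + 3*25
F = 5*5.000000 + 75

100.0000 mm


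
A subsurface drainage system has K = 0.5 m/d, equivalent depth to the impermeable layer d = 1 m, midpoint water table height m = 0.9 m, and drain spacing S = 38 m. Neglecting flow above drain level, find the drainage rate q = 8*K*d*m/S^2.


q = 8*K*d*m/S^2
q = 8*0.5*1*0.9/38^2
q = 3.6000 / 1444

0.0025 m/d


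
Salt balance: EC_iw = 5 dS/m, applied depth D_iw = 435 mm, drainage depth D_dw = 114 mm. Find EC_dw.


EC_dw = EC_iw * D_iw / D_dw
EC_dw = 5 * 435 / 114
EC_dw = 2175 / 114

19.0789 dS/m


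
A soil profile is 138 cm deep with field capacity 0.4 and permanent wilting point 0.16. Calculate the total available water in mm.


AWC = (FC - PWP) * d * 10
AWC = (0.4 - 0.16) * 138 * 10
AWC = 0.2400 * 138 * 10

331.2000 mm


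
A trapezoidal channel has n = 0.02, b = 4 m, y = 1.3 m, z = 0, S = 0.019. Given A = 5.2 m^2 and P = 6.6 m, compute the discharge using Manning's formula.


R = A/P = 5.2/6.6 = 0.787879
Q = (1/0.02) * 5.2 * 0.787879^(2/3) * 0.019^0.5

30.5720 m^3/s


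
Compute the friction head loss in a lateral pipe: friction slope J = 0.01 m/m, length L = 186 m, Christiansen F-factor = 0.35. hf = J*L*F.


hf = J * L * F = 0.01 * 186 * 0.35 = 0.6510 m

0.6510 m


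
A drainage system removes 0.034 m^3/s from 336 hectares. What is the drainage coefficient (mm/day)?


DC = Q * 86400 / (A * 10000) * 1000
DC = 0.034 * 86400 / (336 * 10000) * 1000
DC = 2937600.0000 / 3360000

0.8743 mm/day


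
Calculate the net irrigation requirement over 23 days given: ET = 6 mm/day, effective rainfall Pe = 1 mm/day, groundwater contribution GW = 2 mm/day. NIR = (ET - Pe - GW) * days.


Daily deficit = ET - Pe - GW = 6 - 1 - 2 = 3 mm/day
NIR = 3 * 23 = 69 mm

69.0000 mm


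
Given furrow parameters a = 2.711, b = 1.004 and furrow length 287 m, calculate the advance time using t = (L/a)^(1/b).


t = (L/a)^(1/b)
t = (287/2.711)^(1/1.004)
t = 105.864994^(1/1.004)

103.9168 min


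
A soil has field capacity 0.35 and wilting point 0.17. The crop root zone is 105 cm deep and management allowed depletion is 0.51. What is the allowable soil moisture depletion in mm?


SMD = (FC - PWP) * d * MAD * 10
SMD = (0.35 - 0.17) * 105 * 0.51 * 10
SMD = 0.1800 * 105 * 0.51 * 10

96.3900 mm


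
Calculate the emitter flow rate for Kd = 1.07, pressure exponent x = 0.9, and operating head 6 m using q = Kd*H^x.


q = Kd * H^x = 1.07 * 6^0.9 = 1.07 * 5.015753

5.3669 L/h


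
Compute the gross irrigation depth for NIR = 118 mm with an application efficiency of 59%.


Ea = 59% = 0.59
GID = NIR / Ea = 118 / 0.59 = 200.0000 mm

200.0000 mm


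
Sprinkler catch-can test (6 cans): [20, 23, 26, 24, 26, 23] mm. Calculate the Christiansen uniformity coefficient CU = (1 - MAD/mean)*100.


mean = 23.666667 mm
MAD = 1.666667 mm
CU = (1 - 1.666667/23.666667)*100

92.9577 %


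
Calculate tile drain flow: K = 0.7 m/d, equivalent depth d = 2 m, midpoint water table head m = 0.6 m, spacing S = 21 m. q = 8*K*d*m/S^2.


q = 8*K*d*m/S^2
q = 8*0.7*2*0.6/21^2
q = 6.7200 / 441

0.0152 m/d


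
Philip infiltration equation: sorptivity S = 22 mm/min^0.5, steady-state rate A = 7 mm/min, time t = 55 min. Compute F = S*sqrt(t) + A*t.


F = S*sqrt(t) + A*t
F = 22*sqrt(55) + 7*55
F = 22*7.416198 + 385

548.1564 mm


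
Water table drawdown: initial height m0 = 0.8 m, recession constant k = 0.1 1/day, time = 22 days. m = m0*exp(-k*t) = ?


m = m0 * exp(-k*t)
m = 0.8 * exp(-0.1 * 22)
m = 0.8 * exp(-2.2000)

0.0886 m


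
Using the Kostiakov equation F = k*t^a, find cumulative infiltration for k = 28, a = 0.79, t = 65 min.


F = k * t^a = 28 * 65^0.79
F = 28 * 27.052135

757.4598 mm


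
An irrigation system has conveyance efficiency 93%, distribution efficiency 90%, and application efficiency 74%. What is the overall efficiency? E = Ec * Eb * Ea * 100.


Ec = 0.93, Eb = 0.9, Ea = 0.74
E = 0.93 * 0.9 * 0.74 * 100 = 61.9380%

61.9380 %


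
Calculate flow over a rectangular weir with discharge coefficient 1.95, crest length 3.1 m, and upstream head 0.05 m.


Q = C * L * H^(3/2) = 1.95 * 3.1 * 0.05^1.5 = 1.95 * 3.1 * 0.011180

0.0676 m^3/s


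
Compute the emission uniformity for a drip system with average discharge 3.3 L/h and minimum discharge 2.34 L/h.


EU = (q_min/q_avg)*100 = (2.34/3.3)*100 = 70.9091%

70.9091 %


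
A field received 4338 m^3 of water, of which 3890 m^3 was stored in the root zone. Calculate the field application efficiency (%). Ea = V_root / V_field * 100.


Ea = V_root / V_field * 100 = 3890 / 4338 * 100 = 89.6727%

89.6727 %


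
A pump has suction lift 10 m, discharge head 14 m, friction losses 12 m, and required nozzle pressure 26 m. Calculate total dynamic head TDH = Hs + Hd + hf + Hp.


TDH = Hs + Hd + hf + Hp = 10 + 14 + 12 + 26 = 62

62 m


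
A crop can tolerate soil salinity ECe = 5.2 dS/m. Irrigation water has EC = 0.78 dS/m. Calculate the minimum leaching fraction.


LR = ECiw / (5*ECe - ECiw)
LR = 0.78 / (5*5.2 - 0.78)
LR = 0.78 / 25.2200

0.0309


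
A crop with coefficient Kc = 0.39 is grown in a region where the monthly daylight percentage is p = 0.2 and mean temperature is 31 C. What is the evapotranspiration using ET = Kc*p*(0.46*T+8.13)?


ET = Kc * p * (0.46*T + 8.13)
ET = 0.39 * 0.2 * (0.46*31 + 8.13)
ET = 0.39 * 0.2 * 22.3900

1.7464 mm/day


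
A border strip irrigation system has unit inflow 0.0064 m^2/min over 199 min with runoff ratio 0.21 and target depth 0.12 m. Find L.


L = q*t/((1+r)*Z)
L = 0.0064*199/((1+0.21)*0.12)
L = 1.2736/0.1452

8.7713 m


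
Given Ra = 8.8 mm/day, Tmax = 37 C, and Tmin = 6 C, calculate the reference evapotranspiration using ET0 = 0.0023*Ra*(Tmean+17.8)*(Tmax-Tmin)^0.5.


Tmean = (Tmax + Tmin)/2 = (37 + 6)/2 = 21.5
ET0 = 0.0023 * 8.8 * (21.5 + 17.8) * sqrt(37 - 6)
ET0 = 0.0023 * 8.8 * 39.3 * 5.567764

4.4288 mm/day


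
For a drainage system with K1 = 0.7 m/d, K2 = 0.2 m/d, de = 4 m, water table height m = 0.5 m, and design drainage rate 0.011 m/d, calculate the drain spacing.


S^2 = 8*K2*de*m/q + 4*K1*m^2/q
S^2 = 8*0.2*4*0.5/0.011 + 4*0.7*0.5^2/0.011
S = sqrt(354.5455)

18.8294 m


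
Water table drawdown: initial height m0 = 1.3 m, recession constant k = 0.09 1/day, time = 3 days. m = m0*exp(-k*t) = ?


m = m0 * exp(-k*t)
m = 1.3 * exp(-0.09 * 3)
m = 1.3 * exp(-0.2700)

0.9924 m


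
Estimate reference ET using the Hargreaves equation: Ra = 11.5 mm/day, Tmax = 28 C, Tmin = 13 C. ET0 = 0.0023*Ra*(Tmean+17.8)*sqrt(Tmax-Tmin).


Tmean = (Tmax + Tmin)/2 = (28 + 13)/2 = 20.5
ET0 = 0.0023 * 11.5 * (20.5 + 17.8) * sqrt(28 - 13)
ET0 = 0.0023 * 11.5 * 38.3 * 3.872983

3.9235 mm/day


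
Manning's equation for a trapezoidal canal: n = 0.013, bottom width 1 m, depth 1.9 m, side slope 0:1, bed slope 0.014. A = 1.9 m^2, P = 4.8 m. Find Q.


R = A/P = 1.9/4.8 = 0.395833
Q = (1/0.013) * 1.9 * 0.395833^(2/3) * 0.014^0.5

9.3229 m^3/s


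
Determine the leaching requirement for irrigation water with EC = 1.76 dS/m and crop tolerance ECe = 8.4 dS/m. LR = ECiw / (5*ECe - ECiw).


LR = ECiw / (5*ECe - ECiw)
LR = 1.76 / (5*8.4 - 1.76)
LR = 1.76 / 40.2400

0.0437


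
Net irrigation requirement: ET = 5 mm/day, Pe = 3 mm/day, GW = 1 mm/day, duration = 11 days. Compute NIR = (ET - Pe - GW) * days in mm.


Daily deficit = ET - Pe - GW = 5 - 3 - 1 = 1 mm/day
NIR = 1 * 11 = 11 mm

11.0000 mm


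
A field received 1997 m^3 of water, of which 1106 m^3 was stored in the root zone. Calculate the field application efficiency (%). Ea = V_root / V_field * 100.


Ea = V_root / V_field * 100 = 1106 / 1997 * 100 = 55.3831%

55.3831 %


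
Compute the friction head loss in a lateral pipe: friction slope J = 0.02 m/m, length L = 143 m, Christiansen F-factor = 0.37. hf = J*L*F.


hf = J * L * F = 0.02 * 143 * 0.37 = 1.0582 m

1.0582 m


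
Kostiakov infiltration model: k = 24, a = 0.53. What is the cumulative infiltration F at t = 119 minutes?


F = k * t^a = 24 * 119^0.53
F = 24 * 12.590410

302.1698 mm


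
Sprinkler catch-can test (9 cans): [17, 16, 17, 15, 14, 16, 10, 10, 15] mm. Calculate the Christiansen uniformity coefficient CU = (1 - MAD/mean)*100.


mean = 14.444444 mm
MAD = 2.074074 mm
CU = (1 - 2.074074/14.444444)*100

85.6410 %


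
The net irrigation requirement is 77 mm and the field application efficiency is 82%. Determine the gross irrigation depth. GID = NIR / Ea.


Ea = 82% = 0.82
GID = NIR / Ea = 77 / 0.82 = 93.9024 mm

93.9024 mm


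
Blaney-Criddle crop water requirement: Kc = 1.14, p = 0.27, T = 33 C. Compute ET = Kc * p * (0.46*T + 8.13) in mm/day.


ET = Kc * p * (0.46*T + 8.13)
ET = 1.14 * 0.27 * (0.46*33 + 8.13)
ET = 1.14 * 0.27 * 23.3100

7.1748 mm/day


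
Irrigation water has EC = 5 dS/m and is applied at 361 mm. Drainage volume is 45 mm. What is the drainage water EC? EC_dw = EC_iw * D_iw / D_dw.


EC_dw = EC_iw * D_iw / D_dw
EC_dw = 5 * 361 / 45
EC_dw = 1805 / 45

40.1111 dS/m


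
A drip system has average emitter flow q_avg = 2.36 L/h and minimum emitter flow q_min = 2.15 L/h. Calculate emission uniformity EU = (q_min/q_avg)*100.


EU = (q_min/q_avg)*100 = (2.15/2.36)*100 = 91.1017%

91.1017 %


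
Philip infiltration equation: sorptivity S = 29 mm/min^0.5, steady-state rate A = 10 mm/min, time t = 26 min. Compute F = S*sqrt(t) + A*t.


F = S*sqrt(t) + A*t
F = 29*sqrt(26) + 10*26
F = 29*5.099020 + 260

407.8716 mm


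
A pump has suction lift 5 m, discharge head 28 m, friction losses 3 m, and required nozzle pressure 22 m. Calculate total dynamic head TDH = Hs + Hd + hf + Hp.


TDH = Hs + Hd + hf + Hp = 5 + 28 + 3 + 22 = 58

58 m


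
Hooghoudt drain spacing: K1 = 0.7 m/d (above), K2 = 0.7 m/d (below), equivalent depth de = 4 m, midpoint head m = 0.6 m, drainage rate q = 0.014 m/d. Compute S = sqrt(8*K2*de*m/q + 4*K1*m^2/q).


S^2 = 8*K2*de*m/q + 4*K1*m^2/q
S^2 = 8*0.7*4*0.6/0.014 + 4*0.7*0.6^2/0.014
S = sqrt(1032.0000)

32.1248 m


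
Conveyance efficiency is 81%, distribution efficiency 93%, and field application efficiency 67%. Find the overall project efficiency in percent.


Ec = 0.81, Eb = 0.93, Ea = 0.67
E = 0.81 * 0.93 * 0.67 * 100 = 50.4711%

50.4711 %


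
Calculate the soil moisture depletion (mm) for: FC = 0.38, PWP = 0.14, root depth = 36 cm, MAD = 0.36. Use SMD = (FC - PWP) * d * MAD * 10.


SMD = (FC - PWP) * d * MAD * 10
SMD = (0.38 - 0.14) * 36 * 0.36 * 10
SMD = 0.2400 * 36 * 0.36 * 10

31.1040 mm


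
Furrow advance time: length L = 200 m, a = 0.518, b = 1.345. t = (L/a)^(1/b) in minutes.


t = (L/a)^(1/b)
t = (200/0.518)^(1/1.345)
t = 386.100386^(1/1.345)

83.7910 min


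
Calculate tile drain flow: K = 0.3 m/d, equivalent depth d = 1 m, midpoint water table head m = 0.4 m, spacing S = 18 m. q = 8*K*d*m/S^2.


q = 8*K*d*m/S^2
q = 8*0.3*1*0.4/18^2
q = 0.9600 / 324

0.0030 m/d


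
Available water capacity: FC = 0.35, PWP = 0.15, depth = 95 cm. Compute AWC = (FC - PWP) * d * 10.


AWC = (FC - PWP) * d * 10
AWC = (0.35 - 0.15) * 95 * 10
AWC = 0.2000 * 95 * 10

190.0000 mm


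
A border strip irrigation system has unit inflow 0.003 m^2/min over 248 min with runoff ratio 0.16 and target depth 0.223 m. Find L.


L = q*t/((1+r)*Z)
L = 0.003*248/((1+0.16)*0.223)
L = 0.744/0.25868

2.8761 m


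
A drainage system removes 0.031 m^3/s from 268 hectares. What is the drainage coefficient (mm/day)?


DC = Q * 86400 / (A * 10000) * 1000
DC = 0.031 * 86400 / (268 * 10000) * 1000
DC = 2678400.0000 / 2680000

0.9994 mm/day


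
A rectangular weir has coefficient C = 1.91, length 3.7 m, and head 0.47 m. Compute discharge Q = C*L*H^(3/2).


Q = C * L * H^(3/2) = 1.91 * 3.7 * 0.47^1.5 = 1.91 * 3.7 * 0.322216

2.2771 m^3/s


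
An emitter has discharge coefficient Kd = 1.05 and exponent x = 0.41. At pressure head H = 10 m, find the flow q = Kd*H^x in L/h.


q = Kd * H^x = 1.05 * 10^0.41 = 1.05 * 2.570396

2.6989 L/h


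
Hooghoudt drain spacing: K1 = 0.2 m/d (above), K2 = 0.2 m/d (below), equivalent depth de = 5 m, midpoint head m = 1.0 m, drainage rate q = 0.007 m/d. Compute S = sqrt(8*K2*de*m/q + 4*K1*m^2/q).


S^2 = 8*K2*de*m/q + 4*K1*m^2/q
S^2 = 8*0.2*5*1.0/0.007 + 4*0.2*1.0^2/0.007
S = sqrt(1257.1429)

35.4562 m


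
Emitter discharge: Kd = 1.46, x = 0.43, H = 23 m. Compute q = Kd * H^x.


q = Kd * H^x = 1.46 * 23^0.43 = 1.46 * 3.850729

5.6221 L/h


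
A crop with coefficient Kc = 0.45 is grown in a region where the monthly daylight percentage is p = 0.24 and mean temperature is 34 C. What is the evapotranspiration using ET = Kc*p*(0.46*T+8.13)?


ET = Kc * p * (0.46*T + 8.13)
ET = 0.45 * 0.24 * (0.46*34 + 8.13)
ET = 0.45 * 0.24 * 23.7700

2.5672 mm/day


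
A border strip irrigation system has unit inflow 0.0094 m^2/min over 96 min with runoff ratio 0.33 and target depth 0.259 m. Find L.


L = q*t/((1+r)*Z)
L = 0.0094*96/((1+0.33)*0.259)
L = 0.9024/0.34447

2.6197 m


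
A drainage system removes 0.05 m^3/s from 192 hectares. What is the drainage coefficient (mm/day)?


DC = Q * 86400 / (A * 10000) * 1000
DC = 0.05 * 86400 / (192 * 10000) * 1000
DC = 4320000.0000 / 1920000

2.2500 mm/day


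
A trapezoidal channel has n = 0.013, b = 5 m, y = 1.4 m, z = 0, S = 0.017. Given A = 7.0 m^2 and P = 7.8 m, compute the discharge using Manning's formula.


R = A/P = 7.0/7.8 = 0.897436
Q = (1/0.013) * 7.0 * 0.897436^(2/3) * 0.017^0.5

65.3203 m^3/s


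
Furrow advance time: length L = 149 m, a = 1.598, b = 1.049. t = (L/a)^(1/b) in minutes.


t = (L/a)^(1/b)
t = (149/1.598)^(1/1.049)
t = 93.241552^(1/1.049)

75.4409 min


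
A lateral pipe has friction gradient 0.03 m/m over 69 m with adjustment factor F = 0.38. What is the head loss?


hf = J * L * F = 0.03 * 69 * 0.38 = 0.7866 m

0.7866 m


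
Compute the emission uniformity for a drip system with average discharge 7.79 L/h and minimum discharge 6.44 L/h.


EU = (q_min/q_avg)*100 = (6.44/7.79)*100 = 82.6701%

82.6701 %


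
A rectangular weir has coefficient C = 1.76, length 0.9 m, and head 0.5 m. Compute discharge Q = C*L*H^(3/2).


Q = C * L * H^(3/2) = 1.76 * 0.9 * 0.5^1.5 = 1.76 * 0.9 * 0.353553

0.5600 m^3/s


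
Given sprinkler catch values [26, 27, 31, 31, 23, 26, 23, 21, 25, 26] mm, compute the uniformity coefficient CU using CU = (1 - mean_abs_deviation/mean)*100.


mean = 25.900000 mm
MAD = 2.320000 mm
CU = (1 - 2.320000/25.900000)*100

91.0425 %


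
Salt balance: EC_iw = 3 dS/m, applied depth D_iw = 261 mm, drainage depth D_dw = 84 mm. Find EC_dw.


EC_dw = EC_iw * D_iw / D_dw
EC_dw = 3 * 261 / 84
EC_dw = 783 / 84

9.3214 dS/m


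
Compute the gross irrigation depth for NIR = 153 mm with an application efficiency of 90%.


Ea = 90% = 0.9
GID = NIR / Ea = 153 / 0.9 = 170.0000 mm

170.0000 mm


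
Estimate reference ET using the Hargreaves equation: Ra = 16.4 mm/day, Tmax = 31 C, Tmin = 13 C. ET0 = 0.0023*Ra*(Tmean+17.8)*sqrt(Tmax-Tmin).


Tmean = (Tmax + Tmin)/2 = (31 + 13)/2 = 22.0
ET0 = 0.0023 * 16.4 * (22.0 + 17.8) * sqrt(31 - 13)
ET0 = 0.0023 * 16.4 * 39.8 * 4.242641

6.3693 mm/day


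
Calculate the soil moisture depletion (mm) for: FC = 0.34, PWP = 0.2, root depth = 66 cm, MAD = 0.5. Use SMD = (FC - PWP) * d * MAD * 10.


SMD = (FC - PWP) * d * MAD * 10
SMD = (0.34 - 0.2) * 66 * 0.5 * 10
SMD = 0.1400 * 66 * 0.5 * 10

46.2000 mm


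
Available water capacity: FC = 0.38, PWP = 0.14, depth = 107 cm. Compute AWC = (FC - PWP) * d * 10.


AWC = (FC - PWP) * d * 10
AWC = (0.38 - 0.14) * 107 * 10
AWC = 0.2400 * 107 * 10

256.8000 mm


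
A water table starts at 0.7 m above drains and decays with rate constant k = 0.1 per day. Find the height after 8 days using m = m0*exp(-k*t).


m = m0 * exp(-k*t)
m = 0.7 * exp(-0.1 * 8)
m = 0.7 * exp(-0.8000)

0.3145 m


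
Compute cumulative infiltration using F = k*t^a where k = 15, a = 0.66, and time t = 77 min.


F = k * t^a = 15 * 77^0.66
F = 15 * 17.582632

263.7395 mm


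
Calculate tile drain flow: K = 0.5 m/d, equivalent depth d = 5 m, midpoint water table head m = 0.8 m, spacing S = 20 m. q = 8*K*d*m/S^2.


q = 8*K*d*m/S^2
q = 8*0.5*5*0.8/20^2
q = 16.0000 / 400

0.0400 m/d


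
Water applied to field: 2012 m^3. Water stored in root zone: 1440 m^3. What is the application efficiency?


Ea = V_root / V_field * 100 = 1440 / 2012 * 100 = 71.5706%

71.5706 %


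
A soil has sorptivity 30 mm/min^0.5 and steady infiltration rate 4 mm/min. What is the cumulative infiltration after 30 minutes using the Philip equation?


F = S*sqrt(t) + A*t
F = 30*sqrt(30) + 4*30
F = 30*5.477226 + 120

284.3168 mm


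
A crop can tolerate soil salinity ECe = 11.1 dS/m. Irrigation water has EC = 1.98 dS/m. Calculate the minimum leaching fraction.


LR = ECiw / (5*ECe - ECiw)
LR = 1.98 / (5*11.1 - 1.98)
LR = 1.98 / 53.5200

0.0370


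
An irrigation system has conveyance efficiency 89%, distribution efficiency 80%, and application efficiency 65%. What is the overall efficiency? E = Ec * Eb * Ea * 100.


Ec = 0.89, Eb = 0.8, Ea = 0.65
E = 0.89 * 0.8 * 0.65 * 100 = 46.2800%

46.2800 %


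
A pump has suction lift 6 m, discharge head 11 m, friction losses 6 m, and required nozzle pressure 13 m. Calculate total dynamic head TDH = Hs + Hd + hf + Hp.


TDH = Hs + Hd + hf + Hp = 6 + 11 + 6 + 13 = 36

36 m


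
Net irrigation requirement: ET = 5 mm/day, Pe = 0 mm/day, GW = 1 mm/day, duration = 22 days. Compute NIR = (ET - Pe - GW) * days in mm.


Daily deficit = ET - Pe - GW = 5 - 0 - 1 = 4 mm/day
NIR = 4 * 22 = 88 mm

88.0000 mm


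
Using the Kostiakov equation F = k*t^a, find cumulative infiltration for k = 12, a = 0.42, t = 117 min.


F = k * t^a = 12 * 117^0.42
F = 12 * 7.389891

88.6787 mm


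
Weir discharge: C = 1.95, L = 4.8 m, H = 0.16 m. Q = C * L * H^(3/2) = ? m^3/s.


Q = C * L * H^(3/2) = 1.95 * 4.8 * 0.16^1.5 = 1.95 * 4.8 * 0.064000

0.5990 m^3/s


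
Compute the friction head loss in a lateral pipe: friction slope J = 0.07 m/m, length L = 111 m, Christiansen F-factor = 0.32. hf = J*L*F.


hf = J * L * F = 0.07 * 111 * 0.32 = 2.4864 m

2.4864 m


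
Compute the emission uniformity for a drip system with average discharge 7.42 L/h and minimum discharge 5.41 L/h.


EU = (q_min/q_avg)*100 = (5.41/7.42)*100 = 72.9111%

72.9111 %


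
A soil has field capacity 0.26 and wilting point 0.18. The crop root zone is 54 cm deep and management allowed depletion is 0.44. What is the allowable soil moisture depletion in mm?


SMD = (FC - PWP) * d * MAD * 10
SMD = (0.26 - 0.18) * 54 * 0.44 * 10
SMD = 0.0800 * 54 * 0.44 * 10

19.0080 mm


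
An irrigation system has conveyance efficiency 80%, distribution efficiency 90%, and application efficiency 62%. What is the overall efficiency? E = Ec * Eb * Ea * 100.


Ec = 0.8, Eb = 0.9, Ea = 0.62
E = 0.8 * 0.9 * 0.62 * 100 = 44.6400%

44.6400 %


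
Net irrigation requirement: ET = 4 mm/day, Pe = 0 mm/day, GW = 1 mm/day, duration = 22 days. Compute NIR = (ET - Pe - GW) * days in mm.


Daily deficit = ET - Pe - GW = 4 - 0 - 1 = 3 mm/day
NIR = 3 * 22 = 66 mm

66.0000 mm


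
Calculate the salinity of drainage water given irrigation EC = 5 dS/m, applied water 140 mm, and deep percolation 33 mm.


EC_dw = EC_iw * D_iw / D_dw
EC_dw = 5 * 140 / 33
EC_dw = 700 / 33

21.2121 dS/m


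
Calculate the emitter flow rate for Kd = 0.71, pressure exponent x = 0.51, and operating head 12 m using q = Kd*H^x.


q = Kd * H^x = 0.71 * 12^0.51 = 0.71 * 3.551260

2.5214 L/h


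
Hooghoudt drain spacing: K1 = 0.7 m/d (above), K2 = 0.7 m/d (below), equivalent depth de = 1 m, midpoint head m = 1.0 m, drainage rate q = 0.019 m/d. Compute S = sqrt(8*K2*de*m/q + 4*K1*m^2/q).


S^2 = 8*K2*de*m/q + 4*K1*m^2/q
S^2 = 8*0.7*1*1.0/0.019 + 4*0.7*1.0^2/0.019
S = sqrt(442.1053)

21.0263 m


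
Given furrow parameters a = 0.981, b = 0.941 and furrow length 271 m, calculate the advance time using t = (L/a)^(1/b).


t = (L/a)^(1/b)
t = (271/0.981)^(1/0.941)
t = 276.248726^(1/0.941)

392.9778 min


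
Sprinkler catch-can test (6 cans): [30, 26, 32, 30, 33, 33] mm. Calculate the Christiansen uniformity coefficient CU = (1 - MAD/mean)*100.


mean = 30.666667 mm
MAD = 2.000000 mm
CU = (1 - 2.000000/30.666667)*100

93.4783 %


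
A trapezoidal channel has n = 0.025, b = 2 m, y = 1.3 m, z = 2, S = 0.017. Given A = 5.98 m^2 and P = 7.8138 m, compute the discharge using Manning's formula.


R = A/P = 5.98/7.8138 = 0.765313
Q = (1/0.025) * 5.98 * 0.765313^(2/3) * 0.017^0.5

26.0943 m^3/s


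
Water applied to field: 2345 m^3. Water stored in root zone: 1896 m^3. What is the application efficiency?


Ea = V_root / V_field * 100 = 1896 / 2345 * 100 = 80.8529%

80.8529 %


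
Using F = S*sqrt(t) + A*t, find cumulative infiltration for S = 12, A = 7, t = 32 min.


F = S*sqrt(t) + A*t
F = 12*sqrt(32) + 7*32
F = 12*5.656854 + 224

291.8822 mm


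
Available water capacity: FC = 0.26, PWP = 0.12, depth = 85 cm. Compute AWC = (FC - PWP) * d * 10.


AWC = (FC - PWP) * d * 10
AWC = (0.26 - 0.12) * 85 * 10
AWC = 0.1400 * 85 * 10

119.0000 mm


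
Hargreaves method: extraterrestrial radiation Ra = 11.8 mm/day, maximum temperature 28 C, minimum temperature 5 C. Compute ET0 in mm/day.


Tmean = (Tmax + Tmin)/2 = (28 + 5)/2 = 16.5
ET0 = 0.0023 * 11.8 * (16.5 + 17.8) * sqrt(28 - 5)
ET0 = 0.0023 * 11.8 * 34.3 * 4.795832

4.4644 mm/day


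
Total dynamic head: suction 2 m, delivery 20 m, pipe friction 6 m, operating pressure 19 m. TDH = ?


TDH = Hs + Hd + hf + Hp = 2 + 20 + 6 + 19 = 47

47 m


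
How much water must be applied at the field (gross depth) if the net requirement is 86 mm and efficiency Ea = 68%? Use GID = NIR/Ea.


Ea = 68% = 0.68
GID = NIR / Ea = 86 / 0.68 = 126.4706 mm

126.4706 mm


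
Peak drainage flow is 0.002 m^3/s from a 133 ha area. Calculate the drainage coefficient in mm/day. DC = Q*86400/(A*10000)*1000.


DC = Q * 86400 / (A * 10000) * 1000
DC = 0.002 * 86400 / (133 * 10000) * 1000
DC = 172800.0000 / 1330000

0.1299 mm/day


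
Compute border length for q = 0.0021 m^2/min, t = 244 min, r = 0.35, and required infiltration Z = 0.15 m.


L = q*t/((1+r)*Z)
L = 0.0021*244/((1+0.35)*0.15)
L = 0.5124/0.2025

2.5304 m


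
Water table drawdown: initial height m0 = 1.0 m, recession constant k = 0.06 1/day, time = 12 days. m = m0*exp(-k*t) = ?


m = m0 * exp(-k*t)
m = 1.0 * exp(-0.06 * 12)
m = 1.0 * exp(-0.7200)

0.4868 m


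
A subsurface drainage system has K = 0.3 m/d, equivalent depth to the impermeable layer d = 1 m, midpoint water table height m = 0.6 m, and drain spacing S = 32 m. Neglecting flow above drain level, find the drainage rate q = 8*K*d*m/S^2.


q = 8*K*d*m/S^2
q = 8*0.3*1*0.6/32^2
q = 1.4400 / 1024

0.0014 m/d


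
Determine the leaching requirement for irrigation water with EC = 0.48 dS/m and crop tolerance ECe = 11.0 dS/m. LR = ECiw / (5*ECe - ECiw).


LR = ECiw / (5*ECe - ECiw)
LR = 0.48 / (5*11.0 - 0.48)
LR = 0.48 / 54.5200

0.0088


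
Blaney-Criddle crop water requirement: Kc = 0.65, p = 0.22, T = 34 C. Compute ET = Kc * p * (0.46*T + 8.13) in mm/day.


ET = Kc * p * (0.46*T + 8.13)
ET = 0.65 * 0.22 * (0.46*34 + 8.13)
ET = 0.65 * 0.22 * 23.7700

3.3991 mm/day


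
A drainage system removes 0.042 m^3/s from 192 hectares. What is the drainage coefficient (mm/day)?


DC = Q * 86400 / (A * 10000) * 1000
DC = 0.042 * 86400 / (192 * 10000) * 1000
DC = 3628800.0000 / 1920000

1.8900 mm/day


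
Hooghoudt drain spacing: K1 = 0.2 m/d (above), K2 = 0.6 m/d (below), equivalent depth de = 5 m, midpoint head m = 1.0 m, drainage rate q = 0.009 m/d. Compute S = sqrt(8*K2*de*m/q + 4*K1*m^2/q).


S^2 = 8*K2*de*m/q + 4*K1*m^2/q
S^2 = 8*0.6*5*1.0/0.009 + 4*0.2*1.0^2/0.009
S = sqrt(2755.5556)

52.4934 m


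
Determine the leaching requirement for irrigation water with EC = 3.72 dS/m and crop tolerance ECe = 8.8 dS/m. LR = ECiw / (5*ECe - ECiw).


LR = ECiw / (5*ECe - ECiw)
LR = 3.72 / (5*8.8 - 3.72)
LR = 3.72 / 40.2800

0.0924


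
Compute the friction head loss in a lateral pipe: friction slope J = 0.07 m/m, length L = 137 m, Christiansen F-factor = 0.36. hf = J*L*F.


hf = J * L * F = 0.07 * 137 * 0.36 = 3.4524 m

3.4524 m


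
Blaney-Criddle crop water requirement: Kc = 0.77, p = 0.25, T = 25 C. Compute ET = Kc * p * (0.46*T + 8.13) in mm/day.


ET = Kc * p * (0.46*T + 8.13)
ET = 0.77 * 0.25 * (0.46*25 + 8.13)
ET = 0.77 * 0.25 * 19.6300

3.7788 mm/day


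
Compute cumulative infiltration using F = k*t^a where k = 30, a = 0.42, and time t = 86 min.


F = k * t^a = 30 * 86^0.42
F = 30 * 6.493657

194.8097 mm


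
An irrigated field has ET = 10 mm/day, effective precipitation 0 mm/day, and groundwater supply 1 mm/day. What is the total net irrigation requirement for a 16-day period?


Daily deficit = ET - Pe - GW = 10 - 0 - 1 = 9 mm/day
NIR = 9 * 16 = 144 mm

144.0000 mm


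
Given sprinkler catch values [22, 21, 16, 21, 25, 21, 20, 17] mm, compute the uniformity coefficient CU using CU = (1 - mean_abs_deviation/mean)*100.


mean = 20.375000 mm
MAD = 2.031250 mm
CU = (1 - 2.031250/20.375000)*100

90.0307 %


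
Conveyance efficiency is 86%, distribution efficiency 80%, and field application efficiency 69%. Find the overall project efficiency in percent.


Ec = 0.86, Eb = 0.8, Ea = 0.69
E = 0.86 * 0.8 * 0.69 * 100 = 47.4720%

47.4720 %


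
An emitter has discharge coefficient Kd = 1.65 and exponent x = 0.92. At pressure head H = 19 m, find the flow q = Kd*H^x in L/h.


q = Kd * H^x = 1.65 * 19^0.92 = 1.65 * 15.012510

24.7706 L/h


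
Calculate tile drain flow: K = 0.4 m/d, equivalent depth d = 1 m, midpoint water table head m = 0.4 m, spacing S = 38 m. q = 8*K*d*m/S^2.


q = 8*K*d*m/S^2
q = 8*0.4*1*0.4/38^2
q = 1.2800 / 1444

8.8643e-04 m/d


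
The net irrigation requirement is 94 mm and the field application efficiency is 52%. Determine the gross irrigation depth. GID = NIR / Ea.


Ea = 52% = 0.52
GID = NIR / Ea = 94 / 0.52 = 180.7692 mm

180.7692 mm


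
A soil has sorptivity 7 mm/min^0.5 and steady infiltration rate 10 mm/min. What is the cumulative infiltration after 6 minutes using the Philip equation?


F = S*sqrt(t) + A*t
F = 7*sqrt(6) + 10*6
F = 7*2.449490 + 60

77.1464 mm


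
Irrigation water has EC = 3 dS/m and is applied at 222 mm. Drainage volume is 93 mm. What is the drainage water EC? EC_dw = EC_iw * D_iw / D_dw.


EC_dw = EC_iw * D_iw / D_dw
EC_dw = 3 * 222 / 93
EC_dw = 666 / 93

7.1613 dS/m


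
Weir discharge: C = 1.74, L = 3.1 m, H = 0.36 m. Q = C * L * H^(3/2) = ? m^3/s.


Q = C * L * H^(3/2) = 1.74 * 3.1 * 0.36^1.5 = 1.74 * 3.1 * 0.216000

1.1651 m^3/s


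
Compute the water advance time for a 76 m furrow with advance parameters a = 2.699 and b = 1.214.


t = (L/a)^(1/b)
t = (76/2.699)^(1/1.214)
t = 28.158577^(1/1.214)

15.6343 min


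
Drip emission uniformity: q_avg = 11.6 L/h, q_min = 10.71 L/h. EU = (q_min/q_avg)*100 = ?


EU = (q_min/q_avg)*100 = (10.71/11.6)*100 = 92.3276%

92.3276 %


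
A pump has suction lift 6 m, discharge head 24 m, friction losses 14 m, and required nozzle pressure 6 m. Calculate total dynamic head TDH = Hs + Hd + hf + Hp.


TDH = Hs + Hd + hf + Hp = 6 + 24 + 14 + 6 = 50

50 m


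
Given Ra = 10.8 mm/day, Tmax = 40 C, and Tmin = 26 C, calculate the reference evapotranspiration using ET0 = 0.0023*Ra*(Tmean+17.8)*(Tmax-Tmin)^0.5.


Tmean = (Tmax + Tmin)/2 = (40 + 26)/2 = 33.0
ET0 = 0.0023 * 10.8 * (33.0 + 17.8) * sqrt(40 - 26)
ET0 = 0.0023 * 10.8 * 50.8 * 3.741657

4.7215 mm/day


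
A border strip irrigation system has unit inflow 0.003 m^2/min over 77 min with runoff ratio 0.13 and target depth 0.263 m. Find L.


L = q*t/((1+r)*Z)
L = 0.003*77/((1+0.13)*0.263)
L = 0.231/0.29719

0.7773 m


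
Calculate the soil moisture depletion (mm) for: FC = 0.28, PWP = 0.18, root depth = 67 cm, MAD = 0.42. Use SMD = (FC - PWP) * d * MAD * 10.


SMD = (FC - PWP) * d * MAD * 10
SMD = (0.28 - 0.18) * 67 * 0.42 * 10
SMD = 0.1000 * 67 * 0.42 * 10

28.1400 mm


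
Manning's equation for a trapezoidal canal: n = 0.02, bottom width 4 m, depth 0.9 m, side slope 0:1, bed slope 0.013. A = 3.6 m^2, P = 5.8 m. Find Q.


R = A/P = 3.6/5.8 = 0.620690
Q = (1/0.02) * 3.6 * 0.620690^(2/3) * 0.013^0.5

14.9335 m^3/s


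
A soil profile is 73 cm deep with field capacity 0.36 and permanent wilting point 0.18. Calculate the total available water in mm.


AWC = (FC - PWP) * d * 10
AWC = (0.36 - 0.18) * 73 * 10
AWC = 0.1800 * 73 * 10

131.4000 mm


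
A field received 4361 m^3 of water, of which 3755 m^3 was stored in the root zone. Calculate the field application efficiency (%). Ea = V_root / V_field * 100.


Ea = V_root / V_field * 100 = 3755 / 4361 * 100 = 86.1041%

86.1041 %


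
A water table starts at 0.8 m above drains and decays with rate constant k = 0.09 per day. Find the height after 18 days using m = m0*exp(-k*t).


m = m0 * exp(-k*t)
m = 0.8 * exp(-0.09 * 18)
m = 0.8 * exp(-1.6200)

0.1583 m


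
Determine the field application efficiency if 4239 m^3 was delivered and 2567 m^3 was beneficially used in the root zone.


Ea = V_root / V_field * 100 = 2567 / 4239 * 100 = 60.5567%

60.5567 %
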